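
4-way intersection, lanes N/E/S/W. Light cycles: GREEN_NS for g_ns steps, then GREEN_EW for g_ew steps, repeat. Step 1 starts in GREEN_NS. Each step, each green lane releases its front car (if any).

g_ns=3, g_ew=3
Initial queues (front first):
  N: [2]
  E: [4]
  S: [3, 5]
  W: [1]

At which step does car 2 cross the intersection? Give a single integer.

Step 1 [NS]: N:car2-GO,E:wait,S:car3-GO,W:wait | queues: N=0 E=1 S=1 W=1
Step 2 [NS]: N:empty,E:wait,S:car5-GO,W:wait | queues: N=0 E=1 S=0 W=1
Step 3 [NS]: N:empty,E:wait,S:empty,W:wait | queues: N=0 E=1 S=0 W=1
Step 4 [EW]: N:wait,E:car4-GO,S:wait,W:car1-GO | queues: N=0 E=0 S=0 W=0
Car 2 crosses at step 1

1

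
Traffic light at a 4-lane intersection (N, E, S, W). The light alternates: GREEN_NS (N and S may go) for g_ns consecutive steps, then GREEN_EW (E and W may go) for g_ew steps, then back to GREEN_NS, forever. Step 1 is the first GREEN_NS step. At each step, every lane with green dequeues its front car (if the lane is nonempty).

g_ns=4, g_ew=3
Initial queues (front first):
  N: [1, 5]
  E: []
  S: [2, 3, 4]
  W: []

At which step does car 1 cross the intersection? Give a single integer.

Step 1 [NS]: N:car1-GO,E:wait,S:car2-GO,W:wait | queues: N=1 E=0 S=2 W=0
Step 2 [NS]: N:car5-GO,E:wait,S:car3-GO,W:wait | queues: N=0 E=0 S=1 W=0
Step 3 [NS]: N:empty,E:wait,S:car4-GO,W:wait | queues: N=0 E=0 S=0 W=0
Car 1 crosses at step 1

1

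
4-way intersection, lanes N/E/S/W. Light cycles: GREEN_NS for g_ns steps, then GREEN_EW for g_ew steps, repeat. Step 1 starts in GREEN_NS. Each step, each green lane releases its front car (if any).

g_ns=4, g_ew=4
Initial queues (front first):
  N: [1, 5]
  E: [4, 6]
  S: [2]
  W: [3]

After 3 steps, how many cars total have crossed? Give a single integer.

Answer: 3

Derivation:
Step 1 [NS]: N:car1-GO,E:wait,S:car2-GO,W:wait | queues: N=1 E=2 S=0 W=1
Step 2 [NS]: N:car5-GO,E:wait,S:empty,W:wait | queues: N=0 E=2 S=0 W=1
Step 3 [NS]: N:empty,E:wait,S:empty,W:wait | queues: N=0 E=2 S=0 W=1
Cars crossed by step 3: 3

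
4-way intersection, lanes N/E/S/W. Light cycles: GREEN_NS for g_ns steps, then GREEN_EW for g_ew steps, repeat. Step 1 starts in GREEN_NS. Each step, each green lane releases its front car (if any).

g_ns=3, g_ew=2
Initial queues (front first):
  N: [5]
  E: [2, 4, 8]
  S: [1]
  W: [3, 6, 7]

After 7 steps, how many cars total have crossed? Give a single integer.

Answer: 6

Derivation:
Step 1 [NS]: N:car5-GO,E:wait,S:car1-GO,W:wait | queues: N=0 E=3 S=0 W=3
Step 2 [NS]: N:empty,E:wait,S:empty,W:wait | queues: N=0 E=3 S=0 W=3
Step 3 [NS]: N:empty,E:wait,S:empty,W:wait | queues: N=0 E=3 S=0 W=3
Step 4 [EW]: N:wait,E:car2-GO,S:wait,W:car3-GO | queues: N=0 E=2 S=0 W=2
Step 5 [EW]: N:wait,E:car4-GO,S:wait,W:car6-GO | queues: N=0 E=1 S=0 W=1
Step 6 [NS]: N:empty,E:wait,S:empty,W:wait | queues: N=0 E=1 S=0 W=1
Step 7 [NS]: N:empty,E:wait,S:empty,W:wait | queues: N=0 E=1 S=0 W=1
Cars crossed by step 7: 6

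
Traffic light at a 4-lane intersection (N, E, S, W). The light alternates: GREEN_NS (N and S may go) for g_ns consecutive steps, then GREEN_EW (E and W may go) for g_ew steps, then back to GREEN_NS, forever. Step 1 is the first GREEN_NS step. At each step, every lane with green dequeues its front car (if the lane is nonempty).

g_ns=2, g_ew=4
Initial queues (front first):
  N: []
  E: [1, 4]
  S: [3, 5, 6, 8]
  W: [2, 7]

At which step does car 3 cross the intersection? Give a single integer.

Step 1 [NS]: N:empty,E:wait,S:car3-GO,W:wait | queues: N=0 E=2 S=3 W=2
Step 2 [NS]: N:empty,E:wait,S:car5-GO,W:wait | queues: N=0 E=2 S=2 W=2
Step 3 [EW]: N:wait,E:car1-GO,S:wait,W:car2-GO | queues: N=0 E=1 S=2 W=1
Step 4 [EW]: N:wait,E:car4-GO,S:wait,W:car7-GO | queues: N=0 E=0 S=2 W=0
Step 5 [EW]: N:wait,E:empty,S:wait,W:empty | queues: N=0 E=0 S=2 W=0
Step 6 [EW]: N:wait,E:empty,S:wait,W:empty | queues: N=0 E=0 S=2 W=0
Step 7 [NS]: N:empty,E:wait,S:car6-GO,W:wait | queues: N=0 E=0 S=1 W=0
Step 8 [NS]: N:empty,E:wait,S:car8-GO,W:wait | queues: N=0 E=0 S=0 W=0
Car 3 crosses at step 1

1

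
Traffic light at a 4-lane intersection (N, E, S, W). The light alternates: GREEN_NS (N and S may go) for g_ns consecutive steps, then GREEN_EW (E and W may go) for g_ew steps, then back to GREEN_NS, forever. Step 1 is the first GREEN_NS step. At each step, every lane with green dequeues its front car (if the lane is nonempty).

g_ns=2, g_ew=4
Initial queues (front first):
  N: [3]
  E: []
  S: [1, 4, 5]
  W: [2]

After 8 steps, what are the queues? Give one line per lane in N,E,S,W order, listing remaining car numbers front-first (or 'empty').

Step 1 [NS]: N:car3-GO,E:wait,S:car1-GO,W:wait | queues: N=0 E=0 S=2 W=1
Step 2 [NS]: N:empty,E:wait,S:car4-GO,W:wait | queues: N=0 E=0 S=1 W=1
Step 3 [EW]: N:wait,E:empty,S:wait,W:car2-GO | queues: N=0 E=0 S=1 W=0
Step 4 [EW]: N:wait,E:empty,S:wait,W:empty | queues: N=0 E=0 S=1 W=0
Step 5 [EW]: N:wait,E:empty,S:wait,W:empty | queues: N=0 E=0 S=1 W=0
Step 6 [EW]: N:wait,E:empty,S:wait,W:empty | queues: N=0 E=0 S=1 W=0
Step 7 [NS]: N:empty,E:wait,S:car5-GO,W:wait | queues: N=0 E=0 S=0 W=0

N: empty
E: empty
S: empty
W: empty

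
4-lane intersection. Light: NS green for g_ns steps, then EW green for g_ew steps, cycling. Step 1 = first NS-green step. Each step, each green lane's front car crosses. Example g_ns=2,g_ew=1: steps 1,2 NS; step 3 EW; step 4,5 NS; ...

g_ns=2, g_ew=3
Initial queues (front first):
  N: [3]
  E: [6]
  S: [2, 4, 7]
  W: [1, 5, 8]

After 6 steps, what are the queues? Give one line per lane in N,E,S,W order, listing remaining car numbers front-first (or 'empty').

Step 1 [NS]: N:car3-GO,E:wait,S:car2-GO,W:wait | queues: N=0 E=1 S=2 W=3
Step 2 [NS]: N:empty,E:wait,S:car4-GO,W:wait | queues: N=0 E=1 S=1 W=3
Step 3 [EW]: N:wait,E:car6-GO,S:wait,W:car1-GO | queues: N=0 E=0 S=1 W=2
Step 4 [EW]: N:wait,E:empty,S:wait,W:car5-GO | queues: N=0 E=0 S=1 W=1
Step 5 [EW]: N:wait,E:empty,S:wait,W:car8-GO | queues: N=0 E=0 S=1 W=0
Step 6 [NS]: N:empty,E:wait,S:car7-GO,W:wait | queues: N=0 E=0 S=0 W=0

N: empty
E: empty
S: empty
W: empty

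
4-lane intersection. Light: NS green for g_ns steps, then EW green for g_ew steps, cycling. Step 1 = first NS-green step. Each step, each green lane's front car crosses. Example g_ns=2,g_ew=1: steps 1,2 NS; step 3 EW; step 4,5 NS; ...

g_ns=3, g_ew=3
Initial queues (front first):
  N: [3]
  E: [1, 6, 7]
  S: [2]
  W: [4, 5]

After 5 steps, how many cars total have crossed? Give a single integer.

Answer: 6

Derivation:
Step 1 [NS]: N:car3-GO,E:wait,S:car2-GO,W:wait | queues: N=0 E=3 S=0 W=2
Step 2 [NS]: N:empty,E:wait,S:empty,W:wait | queues: N=0 E=3 S=0 W=2
Step 3 [NS]: N:empty,E:wait,S:empty,W:wait | queues: N=0 E=3 S=0 W=2
Step 4 [EW]: N:wait,E:car1-GO,S:wait,W:car4-GO | queues: N=0 E=2 S=0 W=1
Step 5 [EW]: N:wait,E:car6-GO,S:wait,W:car5-GO | queues: N=0 E=1 S=0 W=0
Cars crossed by step 5: 6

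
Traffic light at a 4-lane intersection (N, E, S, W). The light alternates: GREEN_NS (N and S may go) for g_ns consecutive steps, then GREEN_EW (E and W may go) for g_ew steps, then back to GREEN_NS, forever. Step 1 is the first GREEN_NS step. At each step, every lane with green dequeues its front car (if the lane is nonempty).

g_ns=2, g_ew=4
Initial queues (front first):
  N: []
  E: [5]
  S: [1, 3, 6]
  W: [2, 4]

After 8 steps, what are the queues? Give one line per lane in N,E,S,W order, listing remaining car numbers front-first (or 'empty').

Step 1 [NS]: N:empty,E:wait,S:car1-GO,W:wait | queues: N=0 E=1 S=2 W=2
Step 2 [NS]: N:empty,E:wait,S:car3-GO,W:wait | queues: N=0 E=1 S=1 W=2
Step 3 [EW]: N:wait,E:car5-GO,S:wait,W:car2-GO | queues: N=0 E=0 S=1 W=1
Step 4 [EW]: N:wait,E:empty,S:wait,W:car4-GO | queues: N=0 E=0 S=1 W=0
Step 5 [EW]: N:wait,E:empty,S:wait,W:empty | queues: N=0 E=0 S=1 W=0
Step 6 [EW]: N:wait,E:empty,S:wait,W:empty | queues: N=0 E=0 S=1 W=0
Step 7 [NS]: N:empty,E:wait,S:car6-GO,W:wait | queues: N=0 E=0 S=0 W=0

N: empty
E: empty
S: empty
W: empty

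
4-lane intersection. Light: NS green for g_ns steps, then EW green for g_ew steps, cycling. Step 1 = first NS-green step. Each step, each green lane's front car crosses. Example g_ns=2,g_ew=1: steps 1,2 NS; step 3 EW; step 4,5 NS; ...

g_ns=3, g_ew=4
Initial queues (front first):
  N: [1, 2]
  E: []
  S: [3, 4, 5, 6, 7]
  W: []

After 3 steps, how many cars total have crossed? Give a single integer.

Step 1 [NS]: N:car1-GO,E:wait,S:car3-GO,W:wait | queues: N=1 E=0 S=4 W=0
Step 2 [NS]: N:car2-GO,E:wait,S:car4-GO,W:wait | queues: N=0 E=0 S=3 W=0
Step 3 [NS]: N:empty,E:wait,S:car5-GO,W:wait | queues: N=0 E=0 S=2 W=0
Cars crossed by step 3: 5

Answer: 5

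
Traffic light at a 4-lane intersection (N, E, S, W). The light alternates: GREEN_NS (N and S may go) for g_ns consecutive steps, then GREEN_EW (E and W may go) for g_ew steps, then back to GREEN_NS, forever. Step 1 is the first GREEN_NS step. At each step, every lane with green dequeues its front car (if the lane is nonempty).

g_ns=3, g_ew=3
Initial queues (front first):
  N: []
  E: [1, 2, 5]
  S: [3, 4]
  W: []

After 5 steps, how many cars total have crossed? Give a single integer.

Step 1 [NS]: N:empty,E:wait,S:car3-GO,W:wait | queues: N=0 E=3 S=1 W=0
Step 2 [NS]: N:empty,E:wait,S:car4-GO,W:wait | queues: N=0 E=3 S=0 W=0
Step 3 [NS]: N:empty,E:wait,S:empty,W:wait | queues: N=0 E=3 S=0 W=0
Step 4 [EW]: N:wait,E:car1-GO,S:wait,W:empty | queues: N=0 E=2 S=0 W=0
Step 5 [EW]: N:wait,E:car2-GO,S:wait,W:empty | queues: N=0 E=1 S=0 W=0
Cars crossed by step 5: 4

Answer: 4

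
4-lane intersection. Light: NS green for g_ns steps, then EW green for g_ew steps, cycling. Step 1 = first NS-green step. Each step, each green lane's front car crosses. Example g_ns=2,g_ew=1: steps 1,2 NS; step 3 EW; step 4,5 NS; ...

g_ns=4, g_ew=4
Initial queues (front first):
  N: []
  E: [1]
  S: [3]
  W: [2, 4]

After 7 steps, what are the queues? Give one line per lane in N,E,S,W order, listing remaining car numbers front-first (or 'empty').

Step 1 [NS]: N:empty,E:wait,S:car3-GO,W:wait | queues: N=0 E=1 S=0 W=2
Step 2 [NS]: N:empty,E:wait,S:empty,W:wait | queues: N=0 E=1 S=0 W=2
Step 3 [NS]: N:empty,E:wait,S:empty,W:wait | queues: N=0 E=1 S=0 W=2
Step 4 [NS]: N:empty,E:wait,S:empty,W:wait | queues: N=0 E=1 S=0 W=2
Step 5 [EW]: N:wait,E:car1-GO,S:wait,W:car2-GO | queues: N=0 E=0 S=0 W=1
Step 6 [EW]: N:wait,E:empty,S:wait,W:car4-GO | queues: N=0 E=0 S=0 W=0

N: empty
E: empty
S: empty
W: empty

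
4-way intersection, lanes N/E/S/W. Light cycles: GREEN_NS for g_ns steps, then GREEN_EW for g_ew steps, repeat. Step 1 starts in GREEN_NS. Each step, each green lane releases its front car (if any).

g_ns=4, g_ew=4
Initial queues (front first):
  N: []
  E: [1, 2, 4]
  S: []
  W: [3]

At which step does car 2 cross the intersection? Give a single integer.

Step 1 [NS]: N:empty,E:wait,S:empty,W:wait | queues: N=0 E=3 S=0 W=1
Step 2 [NS]: N:empty,E:wait,S:empty,W:wait | queues: N=0 E=3 S=0 W=1
Step 3 [NS]: N:empty,E:wait,S:empty,W:wait | queues: N=0 E=3 S=0 W=1
Step 4 [NS]: N:empty,E:wait,S:empty,W:wait | queues: N=0 E=3 S=0 W=1
Step 5 [EW]: N:wait,E:car1-GO,S:wait,W:car3-GO | queues: N=0 E=2 S=0 W=0
Step 6 [EW]: N:wait,E:car2-GO,S:wait,W:empty | queues: N=0 E=1 S=0 W=0
Step 7 [EW]: N:wait,E:car4-GO,S:wait,W:empty | queues: N=0 E=0 S=0 W=0
Car 2 crosses at step 6

6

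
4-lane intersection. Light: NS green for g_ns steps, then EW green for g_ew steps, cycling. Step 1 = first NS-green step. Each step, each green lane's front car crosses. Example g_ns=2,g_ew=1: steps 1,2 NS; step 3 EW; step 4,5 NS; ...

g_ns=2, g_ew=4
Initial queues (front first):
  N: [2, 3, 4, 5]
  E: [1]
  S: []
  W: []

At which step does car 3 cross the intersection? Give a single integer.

Step 1 [NS]: N:car2-GO,E:wait,S:empty,W:wait | queues: N=3 E=1 S=0 W=0
Step 2 [NS]: N:car3-GO,E:wait,S:empty,W:wait | queues: N=2 E=1 S=0 W=0
Step 3 [EW]: N:wait,E:car1-GO,S:wait,W:empty | queues: N=2 E=0 S=0 W=0
Step 4 [EW]: N:wait,E:empty,S:wait,W:empty | queues: N=2 E=0 S=0 W=0
Step 5 [EW]: N:wait,E:empty,S:wait,W:empty | queues: N=2 E=0 S=0 W=0
Step 6 [EW]: N:wait,E:empty,S:wait,W:empty | queues: N=2 E=0 S=0 W=0
Step 7 [NS]: N:car4-GO,E:wait,S:empty,W:wait | queues: N=1 E=0 S=0 W=0
Step 8 [NS]: N:car5-GO,E:wait,S:empty,W:wait | queues: N=0 E=0 S=0 W=0
Car 3 crosses at step 2

2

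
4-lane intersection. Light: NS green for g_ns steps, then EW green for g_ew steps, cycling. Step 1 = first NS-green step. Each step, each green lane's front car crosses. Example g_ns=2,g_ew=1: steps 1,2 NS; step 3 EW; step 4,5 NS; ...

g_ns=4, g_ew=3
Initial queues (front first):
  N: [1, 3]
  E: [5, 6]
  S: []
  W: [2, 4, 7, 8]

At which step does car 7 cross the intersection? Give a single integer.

Step 1 [NS]: N:car1-GO,E:wait,S:empty,W:wait | queues: N=1 E=2 S=0 W=4
Step 2 [NS]: N:car3-GO,E:wait,S:empty,W:wait | queues: N=0 E=2 S=0 W=4
Step 3 [NS]: N:empty,E:wait,S:empty,W:wait | queues: N=0 E=2 S=0 W=4
Step 4 [NS]: N:empty,E:wait,S:empty,W:wait | queues: N=0 E=2 S=0 W=4
Step 5 [EW]: N:wait,E:car5-GO,S:wait,W:car2-GO | queues: N=0 E=1 S=0 W=3
Step 6 [EW]: N:wait,E:car6-GO,S:wait,W:car4-GO | queues: N=0 E=0 S=0 W=2
Step 7 [EW]: N:wait,E:empty,S:wait,W:car7-GO | queues: N=0 E=0 S=0 W=1
Step 8 [NS]: N:empty,E:wait,S:empty,W:wait | queues: N=0 E=0 S=0 W=1
Step 9 [NS]: N:empty,E:wait,S:empty,W:wait | queues: N=0 E=0 S=0 W=1
Step 10 [NS]: N:empty,E:wait,S:empty,W:wait | queues: N=0 E=0 S=0 W=1
Step 11 [NS]: N:empty,E:wait,S:empty,W:wait | queues: N=0 E=0 S=0 W=1
Step 12 [EW]: N:wait,E:empty,S:wait,W:car8-GO | queues: N=0 E=0 S=0 W=0
Car 7 crosses at step 7

7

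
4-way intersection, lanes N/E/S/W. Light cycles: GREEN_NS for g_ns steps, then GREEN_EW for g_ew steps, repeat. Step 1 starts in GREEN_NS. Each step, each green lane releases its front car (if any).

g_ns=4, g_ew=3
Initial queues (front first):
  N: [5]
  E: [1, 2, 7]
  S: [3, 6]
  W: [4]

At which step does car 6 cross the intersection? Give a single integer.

Step 1 [NS]: N:car5-GO,E:wait,S:car3-GO,W:wait | queues: N=0 E=3 S=1 W=1
Step 2 [NS]: N:empty,E:wait,S:car6-GO,W:wait | queues: N=0 E=3 S=0 W=1
Step 3 [NS]: N:empty,E:wait,S:empty,W:wait | queues: N=0 E=3 S=0 W=1
Step 4 [NS]: N:empty,E:wait,S:empty,W:wait | queues: N=0 E=3 S=0 W=1
Step 5 [EW]: N:wait,E:car1-GO,S:wait,W:car4-GO | queues: N=0 E=2 S=0 W=0
Step 6 [EW]: N:wait,E:car2-GO,S:wait,W:empty | queues: N=0 E=1 S=0 W=0
Step 7 [EW]: N:wait,E:car7-GO,S:wait,W:empty | queues: N=0 E=0 S=0 W=0
Car 6 crosses at step 2

2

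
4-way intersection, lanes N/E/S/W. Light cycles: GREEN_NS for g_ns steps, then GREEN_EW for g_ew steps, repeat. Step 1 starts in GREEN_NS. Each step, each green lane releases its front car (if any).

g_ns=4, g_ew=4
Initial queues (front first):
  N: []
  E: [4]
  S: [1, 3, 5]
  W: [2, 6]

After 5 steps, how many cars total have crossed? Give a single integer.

Answer: 5

Derivation:
Step 1 [NS]: N:empty,E:wait,S:car1-GO,W:wait | queues: N=0 E=1 S=2 W=2
Step 2 [NS]: N:empty,E:wait,S:car3-GO,W:wait | queues: N=0 E=1 S=1 W=2
Step 3 [NS]: N:empty,E:wait,S:car5-GO,W:wait | queues: N=0 E=1 S=0 W=2
Step 4 [NS]: N:empty,E:wait,S:empty,W:wait | queues: N=0 E=1 S=0 W=2
Step 5 [EW]: N:wait,E:car4-GO,S:wait,W:car2-GO | queues: N=0 E=0 S=0 W=1
Cars crossed by step 5: 5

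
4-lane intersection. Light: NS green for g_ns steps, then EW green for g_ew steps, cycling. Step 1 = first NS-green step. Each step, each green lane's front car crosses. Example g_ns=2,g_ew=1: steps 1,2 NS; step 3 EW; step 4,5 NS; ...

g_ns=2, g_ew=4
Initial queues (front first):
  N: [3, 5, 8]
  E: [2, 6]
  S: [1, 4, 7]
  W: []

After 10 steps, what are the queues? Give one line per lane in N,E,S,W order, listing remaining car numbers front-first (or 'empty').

Step 1 [NS]: N:car3-GO,E:wait,S:car1-GO,W:wait | queues: N=2 E=2 S=2 W=0
Step 2 [NS]: N:car5-GO,E:wait,S:car4-GO,W:wait | queues: N=1 E=2 S=1 W=0
Step 3 [EW]: N:wait,E:car2-GO,S:wait,W:empty | queues: N=1 E=1 S=1 W=0
Step 4 [EW]: N:wait,E:car6-GO,S:wait,W:empty | queues: N=1 E=0 S=1 W=0
Step 5 [EW]: N:wait,E:empty,S:wait,W:empty | queues: N=1 E=0 S=1 W=0
Step 6 [EW]: N:wait,E:empty,S:wait,W:empty | queues: N=1 E=0 S=1 W=0
Step 7 [NS]: N:car8-GO,E:wait,S:car7-GO,W:wait | queues: N=0 E=0 S=0 W=0

N: empty
E: empty
S: empty
W: empty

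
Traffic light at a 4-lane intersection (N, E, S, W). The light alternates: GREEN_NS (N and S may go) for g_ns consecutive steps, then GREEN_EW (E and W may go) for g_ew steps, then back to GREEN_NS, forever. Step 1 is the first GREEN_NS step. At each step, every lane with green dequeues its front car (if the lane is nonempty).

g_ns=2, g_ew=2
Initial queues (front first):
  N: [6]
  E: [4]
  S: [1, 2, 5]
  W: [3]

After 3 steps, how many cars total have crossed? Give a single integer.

Step 1 [NS]: N:car6-GO,E:wait,S:car1-GO,W:wait | queues: N=0 E=1 S=2 W=1
Step 2 [NS]: N:empty,E:wait,S:car2-GO,W:wait | queues: N=0 E=1 S=1 W=1
Step 3 [EW]: N:wait,E:car4-GO,S:wait,W:car3-GO | queues: N=0 E=0 S=1 W=0
Cars crossed by step 3: 5

Answer: 5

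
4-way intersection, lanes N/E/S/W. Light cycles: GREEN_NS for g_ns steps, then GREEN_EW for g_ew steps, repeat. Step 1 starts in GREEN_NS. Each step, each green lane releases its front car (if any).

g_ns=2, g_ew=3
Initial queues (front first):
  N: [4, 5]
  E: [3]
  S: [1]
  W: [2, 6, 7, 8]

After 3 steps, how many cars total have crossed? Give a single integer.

Answer: 5

Derivation:
Step 1 [NS]: N:car4-GO,E:wait,S:car1-GO,W:wait | queues: N=1 E=1 S=0 W=4
Step 2 [NS]: N:car5-GO,E:wait,S:empty,W:wait | queues: N=0 E=1 S=0 W=4
Step 3 [EW]: N:wait,E:car3-GO,S:wait,W:car2-GO | queues: N=0 E=0 S=0 W=3
Cars crossed by step 3: 5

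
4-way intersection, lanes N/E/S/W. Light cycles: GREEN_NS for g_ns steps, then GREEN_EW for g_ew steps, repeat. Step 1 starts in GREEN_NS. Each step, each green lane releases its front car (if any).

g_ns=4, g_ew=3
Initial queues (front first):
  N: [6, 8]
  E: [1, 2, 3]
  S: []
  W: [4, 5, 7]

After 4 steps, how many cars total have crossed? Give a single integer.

Step 1 [NS]: N:car6-GO,E:wait,S:empty,W:wait | queues: N=1 E=3 S=0 W=3
Step 2 [NS]: N:car8-GO,E:wait,S:empty,W:wait | queues: N=0 E=3 S=0 W=3
Step 3 [NS]: N:empty,E:wait,S:empty,W:wait | queues: N=0 E=3 S=0 W=3
Step 4 [NS]: N:empty,E:wait,S:empty,W:wait | queues: N=0 E=3 S=0 W=3
Cars crossed by step 4: 2

Answer: 2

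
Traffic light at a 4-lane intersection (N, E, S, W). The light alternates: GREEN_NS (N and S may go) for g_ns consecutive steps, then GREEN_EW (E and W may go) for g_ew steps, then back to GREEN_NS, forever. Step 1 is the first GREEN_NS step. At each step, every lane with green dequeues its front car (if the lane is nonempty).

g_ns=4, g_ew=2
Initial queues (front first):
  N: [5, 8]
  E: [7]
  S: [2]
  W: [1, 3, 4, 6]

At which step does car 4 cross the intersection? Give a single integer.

Step 1 [NS]: N:car5-GO,E:wait,S:car2-GO,W:wait | queues: N=1 E=1 S=0 W=4
Step 2 [NS]: N:car8-GO,E:wait,S:empty,W:wait | queues: N=0 E=1 S=0 W=4
Step 3 [NS]: N:empty,E:wait,S:empty,W:wait | queues: N=0 E=1 S=0 W=4
Step 4 [NS]: N:empty,E:wait,S:empty,W:wait | queues: N=0 E=1 S=0 W=4
Step 5 [EW]: N:wait,E:car7-GO,S:wait,W:car1-GO | queues: N=0 E=0 S=0 W=3
Step 6 [EW]: N:wait,E:empty,S:wait,W:car3-GO | queues: N=0 E=0 S=0 W=2
Step 7 [NS]: N:empty,E:wait,S:empty,W:wait | queues: N=0 E=0 S=0 W=2
Step 8 [NS]: N:empty,E:wait,S:empty,W:wait | queues: N=0 E=0 S=0 W=2
Step 9 [NS]: N:empty,E:wait,S:empty,W:wait | queues: N=0 E=0 S=0 W=2
Step 10 [NS]: N:empty,E:wait,S:empty,W:wait | queues: N=0 E=0 S=0 W=2
Step 11 [EW]: N:wait,E:empty,S:wait,W:car4-GO | queues: N=0 E=0 S=0 W=1
Step 12 [EW]: N:wait,E:empty,S:wait,W:car6-GO | queues: N=0 E=0 S=0 W=0
Car 4 crosses at step 11

11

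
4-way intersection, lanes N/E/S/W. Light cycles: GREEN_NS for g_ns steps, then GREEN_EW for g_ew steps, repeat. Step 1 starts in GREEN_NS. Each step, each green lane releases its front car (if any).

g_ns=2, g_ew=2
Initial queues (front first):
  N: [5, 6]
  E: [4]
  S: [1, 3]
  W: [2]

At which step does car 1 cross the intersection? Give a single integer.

Step 1 [NS]: N:car5-GO,E:wait,S:car1-GO,W:wait | queues: N=1 E=1 S=1 W=1
Step 2 [NS]: N:car6-GO,E:wait,S:car3-GO,W:wait | queues: N=0 E=1 S=0 W=1
Step 3 [EW]: N:wait,E:car4-GO,S:wait,W:car2-GO | queues: N=0 E=0 S=0 W=0
Car 1 crosses at step 1

1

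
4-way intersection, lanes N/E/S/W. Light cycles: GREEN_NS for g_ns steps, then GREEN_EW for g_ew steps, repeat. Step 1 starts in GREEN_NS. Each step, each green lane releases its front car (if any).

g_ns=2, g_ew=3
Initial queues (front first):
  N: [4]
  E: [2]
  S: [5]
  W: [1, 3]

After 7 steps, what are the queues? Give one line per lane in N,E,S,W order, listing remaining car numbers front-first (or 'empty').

Step 1 [NS]: N:car4-GO,E:wait,S:car5-GO,W:wait | queues: N=0 E=1 S=0 W=2
Step 2 [NS]: N:empty,E:wait,S:empty,W:wait | queues: N=0 E=1 S=0 W=2
Step 3 [EW]: N:wait,E:car2-GO,S:wait,W:car1-GO | queues: N=0 E=0 S=0 W=1
Step 4 [EW]: N:wait,E:empty,S:wait,W:car3-GO | queues: N=0 E=0 S=0 W=0

N: empty
E: empty
S: empty
W: empty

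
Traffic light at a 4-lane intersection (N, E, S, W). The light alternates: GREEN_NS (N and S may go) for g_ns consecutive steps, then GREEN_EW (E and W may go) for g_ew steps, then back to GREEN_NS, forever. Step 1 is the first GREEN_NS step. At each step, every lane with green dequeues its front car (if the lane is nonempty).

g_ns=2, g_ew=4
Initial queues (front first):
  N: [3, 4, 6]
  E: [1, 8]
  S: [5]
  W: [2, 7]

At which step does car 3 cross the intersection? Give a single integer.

Step 1 [NS]: N:car3-GO,E:wait,S:car5-GO,W:wait | queues: N=2 E=2 S=0 W=2
Step 2 [NS]: N:car4-GO,E:wait,S:empty,W:wait | queues: N=1 E=2 S=0 W=2
Step 3 [EW]: N:wait,E:car1-GO,S:wait,W:car2-GO | queues: N=1 E=1 S=0 W=1
Step 4 [EW]: N:wait,E:car8-GO,S:wait,W:car7-GO | queues: N=1 E=0 S=0 W=0
Step 5 [EW]: N:wait,E:empty,S:wait,W:empty | queues: N=1 E=0 S=0 W=0
Step 6 [EW]: N:wait,E:empty,S:wait,W:empty | queues: N=1 E=0 S=0 W=0
Step 7 [NS]: N:car6-GO,E:wait,S:empty,W:wait | queues: N=0 E=0 S=0 W=0
Car 3 crosses at step 1

1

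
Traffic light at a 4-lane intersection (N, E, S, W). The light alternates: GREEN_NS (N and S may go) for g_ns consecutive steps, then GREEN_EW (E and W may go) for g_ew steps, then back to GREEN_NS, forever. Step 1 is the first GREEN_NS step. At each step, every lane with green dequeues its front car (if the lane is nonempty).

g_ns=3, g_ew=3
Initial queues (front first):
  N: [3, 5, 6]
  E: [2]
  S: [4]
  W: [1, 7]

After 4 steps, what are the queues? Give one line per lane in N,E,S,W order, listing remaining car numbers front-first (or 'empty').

Step 1 [NS]: N:car3-GO,E:wait,S:car4-GO,W:wait | queues: N=2 E=1 S=0 W=2
Step 2 [NS]: N:car5-GO,E:wait,S:empty,W:wait | queues: N=1 E=1 S=0 W=2
Step 3 [NS]: N:car6-GO,E:wait,S:empty,W:wait | queues: N=0 E=1 S=0 W=2
Step 4 [EW]: N:wait,E:car2-GO,S:wait,W:car1-GO | queues: N=0 E=0 S=0 W=1

N: empty
E: empty
S: empty
W: 7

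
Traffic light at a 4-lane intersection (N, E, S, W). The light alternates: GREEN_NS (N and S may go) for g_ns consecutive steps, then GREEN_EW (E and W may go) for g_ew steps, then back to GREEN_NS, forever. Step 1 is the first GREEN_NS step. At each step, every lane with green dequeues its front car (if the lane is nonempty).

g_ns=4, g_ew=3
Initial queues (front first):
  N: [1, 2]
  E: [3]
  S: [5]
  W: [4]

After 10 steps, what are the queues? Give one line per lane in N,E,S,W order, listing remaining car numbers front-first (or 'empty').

Step 1 [NS]: N:car1-GO,E:wait,S:car5-GO,W:wait | queues: N=1 E=1 S=0 W=1
Step 2 [NS]: N:car2-GO,E:wait,S:empty,W:wait | queues: N=0 E=1 S=0 W=1
Step 3 [NS]: N:empty,E:wait,S:empty,W:wait | queues: N=0 E=1 S=0 W=1
Step 4 [NS]: N:empty,E:wait,S:empty,W:wait | queues: N=0 E=1 S=0 W=1
Step 5 [EW]: N:wait,E:car3-GO,S:wait,W:car4-GO | queues: N=0 E=0 S=0 W=0

N: empty
E: empty
S: empty
W: empty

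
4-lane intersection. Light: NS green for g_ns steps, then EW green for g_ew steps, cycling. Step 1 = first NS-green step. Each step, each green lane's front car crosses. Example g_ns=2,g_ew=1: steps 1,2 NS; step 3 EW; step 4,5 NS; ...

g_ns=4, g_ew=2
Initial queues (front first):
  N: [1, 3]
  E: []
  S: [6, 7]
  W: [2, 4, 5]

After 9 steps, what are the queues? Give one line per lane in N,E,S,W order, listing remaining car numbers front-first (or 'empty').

Step 1 [NS]: N:car1-GO,E:wait,S:car6-GO,W:wait | queues: N=1 E=0 S=1 W=3
Step 2 [NS]: N:car3-GO,E:wait,S:car7-GO,W:wait | queues: N=0 E=0 S=0 W=3
Step 3 [NS]: N:empty,E:wait,S:empty,W:wait | queues: N=0 E=0 S=0 W=3
Step 4 [NS]: N:empty,E:wait,S:empty,W:wait | queues: N=0 E=0 S=0 W=3
Step 5 [EW]: N:wait,E:empty,S:wait,W:car2-GO | queues: N=0 E=0 S=0 W=2
Step 6 [EW]: N:wait,E:empty,S:wait,W:car4-GO | queues: N=0 E=0 S=0 W=1
Step 7 [NS]: N:empty,E:wait,S:empty,W:wait | queues: N=0 E=0 S=0 W=1
Step 8 [NS]: N:empty,E:wait,S:empty,W:wait | queues: N=0 E=0 S=0 W=1
Step 9 [NS]: N:empty,E:wait,S:empty,W:wait | queues: N=0 E=0 S=0 W=1

N: empty
E: empty
S: empty
W: 5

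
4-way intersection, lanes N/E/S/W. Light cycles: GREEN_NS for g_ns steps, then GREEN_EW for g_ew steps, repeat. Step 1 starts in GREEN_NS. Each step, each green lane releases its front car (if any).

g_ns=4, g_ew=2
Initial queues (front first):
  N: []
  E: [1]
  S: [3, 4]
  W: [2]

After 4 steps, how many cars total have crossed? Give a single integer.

Step 1 [NS]: N:empty,E:wait,S:car3-GO,W:wait | queues: N=0 E=1 S=1 W=1
Step 2 [NS]: N:empty,E:wait,S:car4-GO,W:wait | queues: N=0 E=1 S=0 W=1
Step 3 [NS]: N:empty,E:wait,S:empty,W:wait | queues: N=0 E=1 S=0 W=1
Step 4 [NS]: N:empty,E:wait,S:empty,W:wait | queues: N=0 E=1 S=0 W=1
Cars crossed by step 4: 2

Answer: 2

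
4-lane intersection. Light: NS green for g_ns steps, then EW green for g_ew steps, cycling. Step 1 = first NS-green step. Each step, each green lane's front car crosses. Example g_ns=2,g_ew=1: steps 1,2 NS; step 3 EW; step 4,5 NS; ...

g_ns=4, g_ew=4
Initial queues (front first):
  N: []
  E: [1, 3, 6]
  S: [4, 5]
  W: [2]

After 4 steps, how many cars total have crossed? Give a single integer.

Step 1 [NS]: N:empty,E:wait,S:car4-GO,W:wait | queues: N=0 E=3 S=1 W=1
Step 2 [NS]: N:empty,E:wait,S:car5-GO,W:wait | queues: N=0 E=3 S=0 W=1
Step 3 [NS]: N:empty,E:wait,S:empty,W:wait | queues: N=0 E=3 S=0 W=1
Step 4 [NS]: N:empty,E:wait,S:empty,W:wait | queues: N=0 E=3 S=0 W=1
Cars crossed by step 4: 2

Answer: 2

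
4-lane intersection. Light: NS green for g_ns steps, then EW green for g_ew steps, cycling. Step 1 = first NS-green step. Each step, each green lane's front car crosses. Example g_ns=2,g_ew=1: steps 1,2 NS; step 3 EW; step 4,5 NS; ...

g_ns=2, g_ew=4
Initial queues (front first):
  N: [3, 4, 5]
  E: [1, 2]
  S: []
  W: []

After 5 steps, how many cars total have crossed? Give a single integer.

Answer: 4

Derivation:
Step 1 [NS]: N:car3-GO,E:wait,S:empty,W:wait | queues: N=2 E=2 S=0 W=0
Step 2 [NS]: N:car4-GO,E:wait,S:empty,W:wait | queues: N=1 E=2 S=0 W=0
Step 3 [EW]: N:wait,E:car1-GO,S:wait,W:empty | queues: N=1 E=1 S=0 W=0
Step 4 [EW]: N:wait,E:car2-GO,S:wait,W:empty | queues: N=1 E=0 S=0 W=0
Step 5 [EW]: N:wait,E:empty,S:wait,W:empty | queues: N=1 E=0 S=0 W=0
Cars crossed by step 5: 4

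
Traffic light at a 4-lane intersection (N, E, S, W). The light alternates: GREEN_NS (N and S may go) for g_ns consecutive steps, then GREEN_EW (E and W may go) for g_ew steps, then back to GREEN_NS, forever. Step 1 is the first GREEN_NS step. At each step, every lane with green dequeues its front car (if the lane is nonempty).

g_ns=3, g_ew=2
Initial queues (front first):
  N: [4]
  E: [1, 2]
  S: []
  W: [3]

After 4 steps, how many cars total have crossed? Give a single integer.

Answer: 3

Derivation:
Step 1 [NS]: N:car4-GO,E:wait,S:empty,W:wait | queues: N=0 E=2 S=0 W=1
Step 2 [NS]: N:empty,E:wait,S:empty,W:wait | queues: N=0 E=2 S=0 W=1
Step 3 [NS]: N:empty,E:wait,S:empty,W:wait | queues: N=0 E=2 S=0 W=1
Step 4 [EW]: N:wait,E:car1-GO,S:wait,W:car3-GO | queues: N=0 E=1 S=0 W=0
Cars crossed by step 4: 3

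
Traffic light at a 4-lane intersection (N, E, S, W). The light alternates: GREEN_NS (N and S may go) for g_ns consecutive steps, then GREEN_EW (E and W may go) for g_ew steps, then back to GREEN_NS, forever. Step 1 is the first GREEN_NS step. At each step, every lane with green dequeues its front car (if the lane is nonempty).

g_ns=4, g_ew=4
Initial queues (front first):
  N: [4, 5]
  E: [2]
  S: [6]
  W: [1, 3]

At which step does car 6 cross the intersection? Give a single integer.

Step 1 [NS]: N:car4-GO,E:wait,S:car6-GO,W:wait | queues: N=1 E=1 S=0 W=2
Step 2 [NS]: N:car5-GO,E:wait,S:empty,W:wait | queues: N=0 E=1 S=0 W=2
Step 3 [NS]: N:empty,E:wait,S:empty,W:wait | queues: N=0 E=1 S=0 W=2
Step 4 [NS]: N:empty,E:wait,S:empty,W:wait | queues: N=0 E=1 S=0 W=2
Step 5 [EW]: N:wait,E:car2-GO,S:wait,W:car1-GO | queues: N=0 E=0 S=0 W=1
Step 6 [EW]: N:wait,E:empty,S:wait,W:car3-GO | queues: N=0 E=0 S=0 W=0
Car 6 crosses at step 1

1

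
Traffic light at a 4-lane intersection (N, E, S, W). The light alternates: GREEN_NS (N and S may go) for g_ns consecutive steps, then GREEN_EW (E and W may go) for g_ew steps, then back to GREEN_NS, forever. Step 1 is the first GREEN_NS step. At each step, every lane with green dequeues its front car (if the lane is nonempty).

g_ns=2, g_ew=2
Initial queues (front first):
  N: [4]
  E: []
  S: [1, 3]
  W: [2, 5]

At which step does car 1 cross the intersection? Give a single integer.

Step 1 [NS]: N:car4-GO,E:wait,S:car1-GO,W:wait | queues: N=0 E=0 S=1 W=2
Step 2 [NS]: N:empty,E:wait,S:car3-GO,W:wait | queues: N=0 E=0 S=0 W=2
Step 3 [EW]: N:wait,E:empty,S:wait,W:car2-GO | queues: N=0 E=0 S=0 W=1
Step 4 [EW]: N:wait,E:empty,S:wait,W:car5-GO | queues: N=0 E=0 S=0 W=0
Car 1 crosses at step 1

1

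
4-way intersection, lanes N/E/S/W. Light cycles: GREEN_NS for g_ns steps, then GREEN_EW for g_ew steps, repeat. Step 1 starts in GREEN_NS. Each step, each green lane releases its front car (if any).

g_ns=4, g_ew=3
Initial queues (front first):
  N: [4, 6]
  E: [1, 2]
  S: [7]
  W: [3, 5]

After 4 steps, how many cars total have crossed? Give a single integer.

Answer: 3

Derivation:
Step 1 [NS]: N:car4-GO,E:wait,S:car7-GO,W:wait | queues: N=1 E=2 S=0 W=2
Step 2 [NS]: N:car6-GO,E:wait,S:empty,W:wait | queues: N=0 E=2 S=0 W=2
Step 3 [NS]: N:empty,E:wait,S:empty,W:wait | queues: N=0 E=2 S=0 W=2
Step 4 [NS]: N:empty,E:wait,S:empty,W:wait | queues: N=0 E=2 S=0 W=2
Cars crossed by step 4: 3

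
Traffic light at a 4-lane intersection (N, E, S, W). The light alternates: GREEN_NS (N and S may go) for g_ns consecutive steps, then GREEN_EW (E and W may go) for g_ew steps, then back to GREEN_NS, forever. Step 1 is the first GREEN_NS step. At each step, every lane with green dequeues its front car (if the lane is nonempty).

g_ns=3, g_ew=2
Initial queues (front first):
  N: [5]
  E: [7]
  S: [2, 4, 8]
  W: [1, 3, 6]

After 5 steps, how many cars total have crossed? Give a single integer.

Step 1 [NS]: N:car5-GO,E:wait,S:car2-GO,W:wait | queues: N=0 E=1 S=2 W=3
Step 2 [NS]: N:empty,E:wait,S:car4-GO,W:wait | queues: N=0 E=1 S=1 W=3
Step 3 [NS]: N:empty,E:wait,S:car8-GO,W:wait | queues: N=0 E=1 S=0 W=3
Step 4 [EW]: N:wait,E:car7-GO,S:wait,W:car1-GO | queues: N=0 E=0 S=0 W=2
Step 5 [EW]: N:wait,E:empty,S:wait,W:car3-GO | queues: N=0 E=0 S=0 W=1
Cars crossed by step 5: 7

Answer: 7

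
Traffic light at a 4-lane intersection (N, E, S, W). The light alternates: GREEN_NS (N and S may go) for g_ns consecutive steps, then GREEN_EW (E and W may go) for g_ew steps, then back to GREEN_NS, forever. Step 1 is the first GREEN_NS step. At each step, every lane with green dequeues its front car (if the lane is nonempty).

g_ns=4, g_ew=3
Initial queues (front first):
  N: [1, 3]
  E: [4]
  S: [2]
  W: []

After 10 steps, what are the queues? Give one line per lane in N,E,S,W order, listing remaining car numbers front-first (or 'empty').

Step 1 [NS]: N:car1-GO,E:wait,S:car2-GO,W:wait | queues: N=1 E=1 S=0 W=0
Step 2 [NS]: N:car3-GO,E:wait,S:empty,W:wait | queues: N=0 E=1 S=0 W=0
Step 3 [NS]: N:empty,E:wait,S:empty,W:wait | queues: N=0 E=1 S=0 W=0
Step 4 [NS]: N:empty,E:wait,S:empty,W:wait | queues: N=0 E=1 S=0 W=0
Step 5 [EW]: N:wait,E:car4-GO,S:wait,W:empty | queues: N=0 E=0 S=0 W=0

N: empty
E: empty
S: empty
W: empty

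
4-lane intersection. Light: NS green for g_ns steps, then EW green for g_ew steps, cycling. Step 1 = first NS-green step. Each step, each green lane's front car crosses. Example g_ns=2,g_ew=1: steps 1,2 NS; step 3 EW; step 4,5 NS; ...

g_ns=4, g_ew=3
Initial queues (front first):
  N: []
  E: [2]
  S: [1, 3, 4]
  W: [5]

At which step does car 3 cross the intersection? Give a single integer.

Step 1 [NS]: N:empty,E:wait,S:car1-GO,W:wait | queues: N=0 E=1 S=2 W=1
Step 2 [NS]: N:empty,E:wait,S:car3-GO,W:wait | queues: N=0 E=1 S=1 W=1
Step 3 [NS]: N:empty,E:wait,S:car4-GO,W:wait | queues: N=0 E=1 S=0 W=1
Step 4 [NS]: N:empty,E:wait,S:empty,W:wait | queues: N=0 E=1 S=0 W=1
Step 5 [EW]: N:wait,E:car2-GO,S:wait,W:car5-GO | queues: N=0 E=0 S=0 W=0
Car 3 crosses at step 2

2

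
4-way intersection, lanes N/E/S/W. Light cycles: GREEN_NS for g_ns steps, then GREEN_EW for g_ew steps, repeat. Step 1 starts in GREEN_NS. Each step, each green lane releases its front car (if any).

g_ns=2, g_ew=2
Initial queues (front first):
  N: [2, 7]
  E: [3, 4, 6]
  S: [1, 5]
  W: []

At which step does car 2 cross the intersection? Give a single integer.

Step 1 [NS]: N:car2-GO,E:wait,S:car1-GO,W:wait | queues: N=1 E=3 S=1 W=0
Step 2 [NS]: N:car7-GO,E:wait,S:car5-GO,W:wait | queues: N=0 E=3 S=0 W=0
Step 3 [EW]: N:wait,E:car3-GO,S:wait,W:empty | queues: N=0 E=2 S=0 W=0
Step 4 [EW]: N:wait,E:car4-GO,S:wait,W:empty | queues: N=0 E=1 S=0 W=0
Step 5 [NS]: N:empty,E:wait,S:empty,W:wait | queues: N=0 E=1 S=0 W=0
Step 6 [NS]: N:empty,E:wait,S:empty,W:wait | queues: N=0 E=1 S=0 W=0
Step 7 [EW]: N:wait,E:car6-GO,S:wait,W:empty | queues: N=0 E=0 S=0 W=0
Car 2 crosses at step 1

1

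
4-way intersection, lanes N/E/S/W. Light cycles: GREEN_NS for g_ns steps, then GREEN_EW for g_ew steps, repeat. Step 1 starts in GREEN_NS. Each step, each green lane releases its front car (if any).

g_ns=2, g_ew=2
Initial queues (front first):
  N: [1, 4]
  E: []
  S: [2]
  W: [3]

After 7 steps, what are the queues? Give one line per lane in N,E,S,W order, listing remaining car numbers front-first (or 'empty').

Step 1 [NS]: N:car1-GO,E:wait,S:car2-GO,W:wait | queues: N=1 E=0 S=0 W=1
Step 2 [NS]: N:car4-GO,E:wait,S:empty,W:wait | queues: N=0 E=0 S=0 W=1
Step 3 [EW]: N:wait,E:empty,S:wait,W:car3-GO | queues: N=0 E=0 S=0 W=0

N: empty
E: empty
S: empty
W: empty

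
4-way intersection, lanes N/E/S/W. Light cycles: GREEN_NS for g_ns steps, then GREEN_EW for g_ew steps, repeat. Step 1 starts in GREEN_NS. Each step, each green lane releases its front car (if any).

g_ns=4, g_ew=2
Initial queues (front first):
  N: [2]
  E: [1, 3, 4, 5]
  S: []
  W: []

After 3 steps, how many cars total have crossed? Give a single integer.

Step 1 [NS]: N:car2-GO,E:wait,S:empty,W:wait | queues: N=0 E=4 S=0 W=0
Step 2 [NS]: N:empty,E:wait,S:empty,W:wait | queues: N=0 E=4 S=0 W=0
Step 3 [NS]: N:empty,E:wait,S:empty,W:wait | queues: N=0 E=4 S=0 W=0
Cars crossed by step 3: 1

Answer: 1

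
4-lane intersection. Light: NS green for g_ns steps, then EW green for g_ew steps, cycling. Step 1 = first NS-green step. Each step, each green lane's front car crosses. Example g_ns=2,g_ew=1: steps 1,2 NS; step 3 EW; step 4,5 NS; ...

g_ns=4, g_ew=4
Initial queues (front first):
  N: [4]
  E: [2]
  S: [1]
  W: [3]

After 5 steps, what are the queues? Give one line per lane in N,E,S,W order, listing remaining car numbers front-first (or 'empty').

Step 1 [NS]: N:car4-GO,E:wait,S:car1-GO,W:wait | queues: N=0 E=1 S=0 W=1
Step 2 [NS]: N:empty,E:wait,S:empty,W:wait | queues: N=0 E=1 S=0 W=1
Step 3 [NS]: N:empty,E:wait,S:empty,W:wait | queues: N=0 E=1 S=0 W=1
Step 4 [NS]: N:empty,E:wait,S:empty,W:wait | queues: N=0 E=1 S=0 W=1
Step 5 [EW]: N:wait,E:car2-GO,S:wait,W:car3-GO | queues: N=0 E=0 S=0 W=0

N: empty
E: empty
S: empty
W: empty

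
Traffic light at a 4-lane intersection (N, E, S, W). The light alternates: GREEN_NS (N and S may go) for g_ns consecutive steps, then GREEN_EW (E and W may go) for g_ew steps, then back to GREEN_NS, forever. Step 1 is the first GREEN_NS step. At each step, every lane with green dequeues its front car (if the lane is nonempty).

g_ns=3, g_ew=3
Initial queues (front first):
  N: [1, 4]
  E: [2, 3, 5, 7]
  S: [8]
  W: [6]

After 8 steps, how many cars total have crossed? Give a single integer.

Step 1 [NS]: N:car1-GO,E:wait,S:car8-GO,W:wait | queues: N=1 E=4 S=0 W=1
Step 2 [NS]: N:car4-GO,E:wait,S:empty,W:wait | queues: N=0 E=4 S=0 W=1
Step 3 [NS]: N:empty,E:wait,S:empty,W:wait | queues: N=0 E=4 S=0 W=1
Step 4 [EW]: N:wait,E:car2-GO,S:wait,W:car6-GO | queues: N=0 E=3 S=0 W=0
Step 5 [EW]: N:wait,E:car3-GO,S:wait,W:empty | queues: N=0 E=2 S=0 W=0
Step 6 [EW]: N:wait,E:car5-GO,S:wait,W:empty | queues: N=0 E=1 S=0 W=0
Step 7 [NS]: N:empty,E:wait,S:empty,W:wait | queues: N=0 E=1 S=0 W=0
Step 8 [NS]: N:empty,E:wait,S:empty,W:wait | queues: N=0 E=1 S=0 W=0
Cars crossed by step 8: 7

Answer: 7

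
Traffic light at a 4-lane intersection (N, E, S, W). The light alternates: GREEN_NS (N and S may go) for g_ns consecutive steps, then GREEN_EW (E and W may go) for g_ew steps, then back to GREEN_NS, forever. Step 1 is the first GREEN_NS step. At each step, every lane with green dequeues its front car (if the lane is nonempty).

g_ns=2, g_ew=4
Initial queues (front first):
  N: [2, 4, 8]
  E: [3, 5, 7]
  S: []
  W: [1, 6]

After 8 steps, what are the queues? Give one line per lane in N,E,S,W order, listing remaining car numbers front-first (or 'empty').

Step 1 [NS]: N:car2-GO,E:wait,S:empty,W:wait | queues: N=2 E=3 S=0 W=2
Step 2 [NS]: N:car4-GO,E:wait,S:empty,W:wait | queues: N=1 E=3 S=0 W=2
Step 3 [EW]: N:wait,E:car3-GO,S:wait,W:car1-GO | queues: N=1 E=2 S=0 W=1
Step 4 [EW]: N:wait,E:car5-GO,S:wait,W:car6-GO | queues: N=1 E=1 S=0 W=0
Step 5 [EW]: N:wait,E:car7-GO,S:wait,W:empty | queues: N=1 E=0 S=0 W=0
Step 6 [EW]: N:wait,E:empty,S:wait,W:empty | queues: N=1 E=0 S=0 W=0
Step 7 [NS]: N:car8-GO,E:wait,S:empty,W:wait | queues: N=0 E=0 S=0 W=0

N: empty
E: empty
S: empty
W: empty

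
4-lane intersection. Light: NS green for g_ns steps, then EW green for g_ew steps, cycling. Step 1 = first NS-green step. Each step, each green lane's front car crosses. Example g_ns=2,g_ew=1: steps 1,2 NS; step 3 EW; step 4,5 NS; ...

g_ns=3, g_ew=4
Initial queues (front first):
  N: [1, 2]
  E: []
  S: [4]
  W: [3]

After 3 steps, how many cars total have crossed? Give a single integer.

Step 1 [NS]: N:car1-GO,E:wait,S:car4-GO,W:wait | queues: N=1 E=0 S=0 W=1
Step 2 [NS]: N:car2-GO,E:wait,S:empty,W:wait | queues: N=0 E=0 S=0 W=1
Step 3 [NS]: N:empty,E:wait,S:empty,W:wait | queues: N=0 E=0 S=0 W=1
Cars crossed by step 3: 3

Answer: 3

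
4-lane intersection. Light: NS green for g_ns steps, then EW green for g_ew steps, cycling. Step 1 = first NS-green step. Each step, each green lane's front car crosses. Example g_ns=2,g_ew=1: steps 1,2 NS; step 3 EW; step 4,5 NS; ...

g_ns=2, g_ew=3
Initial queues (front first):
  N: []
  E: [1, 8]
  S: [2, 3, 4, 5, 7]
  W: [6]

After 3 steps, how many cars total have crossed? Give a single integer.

Step 1 [NS]: N:empty,E:wait,S:car2-GO,W:wait | queues: N=0 E=2 S=4 W=1
Step 2 [NS]: N:empty,E:wait,S:car3-GO,W:wait | queues: N=0 E=2 S=3 W=1
Step 3 [EW]: N:wait,E:car1-GO,S:wait,W:car6-GO | queues: N=0 E=1 S=3 W=0
Cars crossed by step 3: 4

Answer: 4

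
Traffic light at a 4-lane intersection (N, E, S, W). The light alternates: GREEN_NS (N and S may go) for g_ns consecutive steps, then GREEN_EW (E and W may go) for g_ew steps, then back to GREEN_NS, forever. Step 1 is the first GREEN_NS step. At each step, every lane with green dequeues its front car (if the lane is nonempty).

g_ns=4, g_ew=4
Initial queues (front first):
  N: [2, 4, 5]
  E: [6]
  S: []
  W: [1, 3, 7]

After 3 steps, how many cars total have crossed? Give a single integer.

Answer: 3

Derivation:
Step 1 [NS]: N:car2-GO,E:wait,S:empty,W:wait | queues: N=2 E=1 S=0 W=3
Step 2 [NS]: N:car4-GO,E:wait,S:empty,W:wait | queues: N=1 E=1 S=0 W=3
Step 3 [NS]: N:car5-GO,E:wait,S:empty,W:wait | queues: N=0 E=1 S=0 W=3
Cars crossed by step 3: 3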